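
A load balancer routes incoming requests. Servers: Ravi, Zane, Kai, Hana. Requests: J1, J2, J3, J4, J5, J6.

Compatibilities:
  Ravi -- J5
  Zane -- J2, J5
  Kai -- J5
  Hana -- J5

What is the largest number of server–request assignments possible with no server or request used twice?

One maximum matching: Ravi→J5, Zane→J2.
The set {Ravi, Kai, Hana} has only 1 neighbour ({J5}), so by Hall's theorem at most 2 of the 4 servers can be matched.

2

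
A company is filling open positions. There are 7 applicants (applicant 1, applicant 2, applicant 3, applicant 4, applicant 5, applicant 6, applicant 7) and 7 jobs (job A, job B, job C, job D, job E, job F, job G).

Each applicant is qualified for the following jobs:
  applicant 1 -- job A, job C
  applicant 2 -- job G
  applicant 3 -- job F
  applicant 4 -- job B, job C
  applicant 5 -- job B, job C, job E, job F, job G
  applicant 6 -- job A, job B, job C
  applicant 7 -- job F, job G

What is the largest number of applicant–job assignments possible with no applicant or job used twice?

A valid assignment of size 6: applicant 1–job C, applicant 2–job G, applicant 3–job F, applicant 4–job B, applicant 5–job E, applicant 6–job A.
The set {applicant 2, applicant 3, applicant 7} has only 2 neighbours ({job F, job G}), so by Hall's theorem at most 6 of the 7 applicants can be matched.

6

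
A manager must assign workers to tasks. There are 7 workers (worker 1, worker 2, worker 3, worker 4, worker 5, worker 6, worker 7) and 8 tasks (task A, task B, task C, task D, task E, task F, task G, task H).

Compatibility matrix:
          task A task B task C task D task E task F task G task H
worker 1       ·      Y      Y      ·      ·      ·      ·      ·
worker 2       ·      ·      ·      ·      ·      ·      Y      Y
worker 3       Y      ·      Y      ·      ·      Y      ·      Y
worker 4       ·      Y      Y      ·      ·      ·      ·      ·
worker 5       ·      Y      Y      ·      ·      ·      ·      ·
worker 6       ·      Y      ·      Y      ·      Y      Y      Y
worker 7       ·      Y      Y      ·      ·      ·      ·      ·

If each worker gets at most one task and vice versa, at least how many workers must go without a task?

For example, pair worker 1–task C, worker 2–task G, worker 3–task A, worker 4–task B, worker 6–task F.
The set {worker 1, worker 4, worker 5, worker 7} has only 2 neighbours ({task B, task C}), so by Hall's theorem at most 5 of the 7 workers can be matched.
That matches 5 of the 7, leaving 2 unmatched; no matching can do better.

2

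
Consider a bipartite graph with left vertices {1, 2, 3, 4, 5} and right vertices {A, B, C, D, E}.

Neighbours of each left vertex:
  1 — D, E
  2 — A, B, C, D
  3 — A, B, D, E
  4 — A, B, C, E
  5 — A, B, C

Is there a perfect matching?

Yes

For example, pair 1→D, 2→C, 3→A, 4→E, 5→B.
Every left vertex is matched, so this is a perfect matching.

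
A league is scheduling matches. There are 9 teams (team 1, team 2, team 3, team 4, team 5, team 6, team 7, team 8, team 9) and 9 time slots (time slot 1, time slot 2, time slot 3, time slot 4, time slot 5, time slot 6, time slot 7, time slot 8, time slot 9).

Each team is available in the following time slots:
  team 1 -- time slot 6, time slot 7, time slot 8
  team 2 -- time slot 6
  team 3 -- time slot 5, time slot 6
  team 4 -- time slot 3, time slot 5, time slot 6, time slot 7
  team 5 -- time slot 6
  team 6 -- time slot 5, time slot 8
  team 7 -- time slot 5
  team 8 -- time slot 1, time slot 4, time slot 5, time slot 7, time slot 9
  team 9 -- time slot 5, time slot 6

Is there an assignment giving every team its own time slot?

The set {team 2, team 3, team 5, team 7, team 9} has only 2 neighbours ({time slot 5, time slot 6}), so by Hall's theorem at most 6 of the 9 teams can be matched.
Hence no matching covers every team.

No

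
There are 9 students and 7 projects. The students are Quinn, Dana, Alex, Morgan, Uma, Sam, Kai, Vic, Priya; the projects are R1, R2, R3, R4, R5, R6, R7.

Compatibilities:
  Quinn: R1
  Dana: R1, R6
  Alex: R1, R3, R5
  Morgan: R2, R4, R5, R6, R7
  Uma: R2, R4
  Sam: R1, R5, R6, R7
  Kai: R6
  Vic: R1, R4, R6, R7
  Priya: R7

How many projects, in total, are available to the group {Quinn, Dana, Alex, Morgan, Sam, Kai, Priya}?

7

The union of neighbours of {Quinn, Dana, Alex, Morgan, Sam, Kai, Priya} is {R1, R2, R3, R4, R5, R6, R7}, which has 7 elements.
Since |N(S)| = 7 ≥ |S| = 7, Hall's condition holds for this subset.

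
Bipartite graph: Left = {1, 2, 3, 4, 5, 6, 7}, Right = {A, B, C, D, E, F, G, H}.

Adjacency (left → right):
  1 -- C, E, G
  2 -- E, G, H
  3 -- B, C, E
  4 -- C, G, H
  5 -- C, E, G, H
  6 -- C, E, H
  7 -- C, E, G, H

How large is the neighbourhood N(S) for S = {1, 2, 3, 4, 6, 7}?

The union of neighbours of {1, 2, 3, 4, 6, 7} is {B, C, E, G, H}, which has 5 elements.
Since |N(S)| = 5 < |S| = 6, Hall's condition fails for this subset.

5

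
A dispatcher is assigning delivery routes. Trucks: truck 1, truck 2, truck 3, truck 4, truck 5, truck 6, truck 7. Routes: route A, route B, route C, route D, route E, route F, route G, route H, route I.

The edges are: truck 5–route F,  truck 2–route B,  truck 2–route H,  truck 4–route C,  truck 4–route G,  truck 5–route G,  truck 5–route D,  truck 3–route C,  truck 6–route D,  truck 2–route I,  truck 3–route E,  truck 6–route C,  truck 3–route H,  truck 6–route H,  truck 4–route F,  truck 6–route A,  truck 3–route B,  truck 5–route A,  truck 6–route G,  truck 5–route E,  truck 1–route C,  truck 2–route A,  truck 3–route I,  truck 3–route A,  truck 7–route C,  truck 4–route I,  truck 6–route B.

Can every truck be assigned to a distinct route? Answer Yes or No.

No

The set {truck 1, truck 7} has only 1 neighbour ({route C}), so by Hall's theorem at most 6 of the 7 trucks can be matched.
Hence no matching covers every truck.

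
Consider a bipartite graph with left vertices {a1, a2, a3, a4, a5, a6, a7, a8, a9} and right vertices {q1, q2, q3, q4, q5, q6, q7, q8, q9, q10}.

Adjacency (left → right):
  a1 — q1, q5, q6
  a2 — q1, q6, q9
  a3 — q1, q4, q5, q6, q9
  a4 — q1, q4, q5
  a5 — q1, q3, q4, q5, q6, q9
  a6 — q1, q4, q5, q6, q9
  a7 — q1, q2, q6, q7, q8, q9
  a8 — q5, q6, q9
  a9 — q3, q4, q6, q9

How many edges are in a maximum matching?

7

For example, pair a1-q5, a2-q1, a3-q6, a4-q4, a5-q3, a6-q9, a7-q7.
The set {a1, a2, a3, a4, a5, a6, a8, a9} has only 6 neighbours ({q1, q3, q4, q5, q6, q9}), so by Hall's theorem at most 7 of the 9 left vertices can be matched.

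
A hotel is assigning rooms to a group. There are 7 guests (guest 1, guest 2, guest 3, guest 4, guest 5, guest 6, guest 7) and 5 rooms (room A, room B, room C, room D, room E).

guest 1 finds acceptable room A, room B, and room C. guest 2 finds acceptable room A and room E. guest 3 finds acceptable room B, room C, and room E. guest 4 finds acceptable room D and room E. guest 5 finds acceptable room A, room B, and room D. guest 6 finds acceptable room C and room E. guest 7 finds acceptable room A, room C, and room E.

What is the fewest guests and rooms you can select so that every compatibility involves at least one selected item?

The 5 edges guest 1–room C, guest 2–room A, guest 3–room E, guest 4–room D, guest 5–room B form a matching, so any vertex cover needs at least 5 vertices (one per matched edge).
Conversely {room A, room B, room C, room D, room E} meets every edge and has exactly 5 vertices, so 5 is optimal.

5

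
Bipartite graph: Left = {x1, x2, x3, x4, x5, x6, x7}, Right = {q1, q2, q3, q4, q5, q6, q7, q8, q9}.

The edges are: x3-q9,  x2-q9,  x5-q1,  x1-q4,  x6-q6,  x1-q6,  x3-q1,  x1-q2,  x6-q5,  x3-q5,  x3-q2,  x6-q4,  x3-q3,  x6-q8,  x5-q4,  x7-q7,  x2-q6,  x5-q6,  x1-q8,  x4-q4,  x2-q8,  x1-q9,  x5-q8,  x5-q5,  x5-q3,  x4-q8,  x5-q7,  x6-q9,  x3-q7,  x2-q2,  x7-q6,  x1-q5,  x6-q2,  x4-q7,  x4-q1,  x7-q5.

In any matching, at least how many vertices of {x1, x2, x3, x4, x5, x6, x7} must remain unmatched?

A valid assignment of size 7: x1-q4, x2-q2, x3-q9, x4-q8, x5-q1, x6-q6, x7-q7.
This saturates every left vertex, so 7 is the maximum.
That matches 7 of the 7, leaving 0 unmatched; no matching can do better.

0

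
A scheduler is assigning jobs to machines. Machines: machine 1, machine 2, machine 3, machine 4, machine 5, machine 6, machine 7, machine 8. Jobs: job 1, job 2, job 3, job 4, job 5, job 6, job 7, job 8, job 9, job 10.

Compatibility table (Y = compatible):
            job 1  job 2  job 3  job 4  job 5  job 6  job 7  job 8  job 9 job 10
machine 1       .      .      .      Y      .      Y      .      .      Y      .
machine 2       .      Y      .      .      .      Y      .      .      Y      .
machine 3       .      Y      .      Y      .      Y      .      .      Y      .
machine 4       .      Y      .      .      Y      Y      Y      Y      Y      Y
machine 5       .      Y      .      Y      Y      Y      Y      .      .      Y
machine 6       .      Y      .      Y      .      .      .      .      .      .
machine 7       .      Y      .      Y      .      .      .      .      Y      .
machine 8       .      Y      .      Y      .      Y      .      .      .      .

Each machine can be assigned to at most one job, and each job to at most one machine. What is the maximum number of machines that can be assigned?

A valid assignment of size 6: machine 1→job 4, machine 2→job 9, machine 3→job 6, machine 4→job 5, machine 5→job 7, machine 6→job 2.
The set {machine 1, machine 2, machine 3, machine 6, machine 7, machine 8} has only 4 neighbours ({job 2, job 4, job 6, job 9}), so by Hall's theorem at most 6 of the 8 machines can be matched.

6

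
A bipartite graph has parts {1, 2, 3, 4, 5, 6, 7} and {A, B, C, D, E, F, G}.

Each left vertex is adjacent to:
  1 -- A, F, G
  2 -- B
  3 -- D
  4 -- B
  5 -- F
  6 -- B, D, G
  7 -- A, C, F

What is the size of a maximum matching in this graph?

6

A valid assignment of size 6: 1-A, 2-B, 3-D, 5-F, 6-G, 7-C.
The set {2, 4} has only 1 neighbour ({B}), so by Hall's theorem at most 6 of the 7 left vertices can be matched.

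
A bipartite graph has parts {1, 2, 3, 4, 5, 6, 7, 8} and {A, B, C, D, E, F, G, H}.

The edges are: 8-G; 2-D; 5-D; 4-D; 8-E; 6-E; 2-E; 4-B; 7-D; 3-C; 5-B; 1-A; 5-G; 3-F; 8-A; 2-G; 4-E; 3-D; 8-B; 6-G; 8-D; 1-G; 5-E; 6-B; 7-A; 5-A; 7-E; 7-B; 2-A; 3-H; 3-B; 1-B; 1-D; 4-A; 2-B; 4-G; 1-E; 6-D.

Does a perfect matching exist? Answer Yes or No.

The set {1, 2, 4, 5, 6, 7, 8} has only 5 neighbours ({A, B, D, E, G}), so by Hall's theorem at most 6 of the 8 left vertices can be matched.
Hence no matching covers every left vertex.

No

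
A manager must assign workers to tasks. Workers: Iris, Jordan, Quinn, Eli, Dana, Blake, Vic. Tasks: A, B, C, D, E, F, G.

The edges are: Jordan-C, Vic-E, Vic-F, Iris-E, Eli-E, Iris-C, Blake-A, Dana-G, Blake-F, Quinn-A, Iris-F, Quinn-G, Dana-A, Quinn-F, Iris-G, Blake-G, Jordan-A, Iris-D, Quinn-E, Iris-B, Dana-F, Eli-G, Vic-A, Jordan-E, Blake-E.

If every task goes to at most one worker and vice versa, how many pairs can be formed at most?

One maximum matching: Iris→B, Jordan→C, Quinn→F, Eli→G, Dana→A, Blake→E.
The set {Quinn, Eli, Dana, Blake, Vic} has only 4 neighbours ({A, E, F, G}), so by Hall's theorem at most 6 of the 7 workers can be matched.

6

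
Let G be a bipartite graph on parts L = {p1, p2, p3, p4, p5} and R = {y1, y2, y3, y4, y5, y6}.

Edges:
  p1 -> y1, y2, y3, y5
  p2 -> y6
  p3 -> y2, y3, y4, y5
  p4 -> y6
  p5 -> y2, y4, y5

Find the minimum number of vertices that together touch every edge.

4

A maximum matching has 4 edges (e.g. p1–y1, p2–y6, p3–y3, p5–y2).
By König's theorem the minimum vertex cover has the same size. One such cover is {p1, p3, p5, y6}.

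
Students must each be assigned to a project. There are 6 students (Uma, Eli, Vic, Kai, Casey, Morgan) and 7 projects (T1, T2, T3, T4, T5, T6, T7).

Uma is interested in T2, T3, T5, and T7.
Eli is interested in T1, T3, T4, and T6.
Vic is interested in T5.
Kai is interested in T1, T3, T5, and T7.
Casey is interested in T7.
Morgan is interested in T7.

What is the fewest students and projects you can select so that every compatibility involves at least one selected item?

A maximum matching has 5 edges (e.g. Uma–T2, Eli–T4, Vic–T5, Kai–T1, Casey–T7).
By König's theorem the minimum vertex cover has the same size. One such cover is {Uma, Eli, Vic, Kai, T7}.

5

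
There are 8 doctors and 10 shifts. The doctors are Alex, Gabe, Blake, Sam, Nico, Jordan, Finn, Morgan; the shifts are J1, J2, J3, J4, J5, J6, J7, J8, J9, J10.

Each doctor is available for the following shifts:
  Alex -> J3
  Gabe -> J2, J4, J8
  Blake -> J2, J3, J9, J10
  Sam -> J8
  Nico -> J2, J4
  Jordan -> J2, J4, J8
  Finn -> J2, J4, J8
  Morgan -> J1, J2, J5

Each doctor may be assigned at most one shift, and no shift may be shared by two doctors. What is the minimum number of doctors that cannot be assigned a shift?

For example, pair Alex-J3, Gabe-J4, Blake-J9, Sam-J8, Nico-J2, Morgan-J5.
The set {Gabe, Sam, Nico, Jordan, Finn} has only 3 neighbours ({J2, J4, J8}), so by Hall's theorem at most 6 of the 8 doctors can be matched.
That matches 6 of the 8, leaving 2 unmatched; no matching can do better.

2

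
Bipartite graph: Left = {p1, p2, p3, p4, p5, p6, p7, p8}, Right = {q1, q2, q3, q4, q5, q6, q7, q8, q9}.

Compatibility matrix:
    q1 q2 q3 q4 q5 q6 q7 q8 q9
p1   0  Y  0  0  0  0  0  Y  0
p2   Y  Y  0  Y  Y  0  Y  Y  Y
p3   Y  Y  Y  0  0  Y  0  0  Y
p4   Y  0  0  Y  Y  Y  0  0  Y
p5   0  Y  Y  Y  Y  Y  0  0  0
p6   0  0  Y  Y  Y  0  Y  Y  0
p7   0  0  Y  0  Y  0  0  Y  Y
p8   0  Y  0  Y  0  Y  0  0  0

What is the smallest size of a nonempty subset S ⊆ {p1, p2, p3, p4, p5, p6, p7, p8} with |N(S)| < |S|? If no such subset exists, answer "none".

none

A matching saturating every left vertex exists, for instance p1→q2, p2→q1, p3→q9, p4→q4, p5→q3, p6→q7, p7→q8, p8→q6.
By Hall's marriage theorem, this means |N(S)| ≥ |S| for every subset S, so no violating subset exists.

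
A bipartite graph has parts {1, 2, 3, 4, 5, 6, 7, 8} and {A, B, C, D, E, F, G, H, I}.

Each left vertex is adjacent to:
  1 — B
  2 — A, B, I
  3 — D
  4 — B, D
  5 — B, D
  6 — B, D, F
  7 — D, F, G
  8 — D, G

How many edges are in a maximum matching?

For example, pair 1–B, 2–I, 3–D, 6–F, 7–G.
The set {1, 3, 4, 5, 6, 7, 8} has only 4 neighbours ({B, D, F, G}), so by Hall's theorem at most 5 of the 8 left vertices can be matched.

5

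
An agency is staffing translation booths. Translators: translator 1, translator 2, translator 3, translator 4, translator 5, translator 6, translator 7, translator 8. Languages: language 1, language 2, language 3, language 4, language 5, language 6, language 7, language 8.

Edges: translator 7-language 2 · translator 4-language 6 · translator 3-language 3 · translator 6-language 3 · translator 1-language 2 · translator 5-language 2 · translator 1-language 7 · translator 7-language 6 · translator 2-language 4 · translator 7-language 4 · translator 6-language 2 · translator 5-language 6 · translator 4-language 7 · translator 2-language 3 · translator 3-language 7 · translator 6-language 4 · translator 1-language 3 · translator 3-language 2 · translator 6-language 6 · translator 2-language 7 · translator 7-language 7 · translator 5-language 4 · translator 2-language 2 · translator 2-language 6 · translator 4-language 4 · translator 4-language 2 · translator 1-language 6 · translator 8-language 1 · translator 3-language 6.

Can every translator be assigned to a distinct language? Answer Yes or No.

The set {translator 1, translator 2, translator 3, translator 4, translator 5, translator 6, translator 7} has only 5 neighbours ({language 2, language 3, language 4, language 6, language 7}), so by Hall's theorem at most 6 of the 8 translators can be matched.
Hence no matching covers every translator.

No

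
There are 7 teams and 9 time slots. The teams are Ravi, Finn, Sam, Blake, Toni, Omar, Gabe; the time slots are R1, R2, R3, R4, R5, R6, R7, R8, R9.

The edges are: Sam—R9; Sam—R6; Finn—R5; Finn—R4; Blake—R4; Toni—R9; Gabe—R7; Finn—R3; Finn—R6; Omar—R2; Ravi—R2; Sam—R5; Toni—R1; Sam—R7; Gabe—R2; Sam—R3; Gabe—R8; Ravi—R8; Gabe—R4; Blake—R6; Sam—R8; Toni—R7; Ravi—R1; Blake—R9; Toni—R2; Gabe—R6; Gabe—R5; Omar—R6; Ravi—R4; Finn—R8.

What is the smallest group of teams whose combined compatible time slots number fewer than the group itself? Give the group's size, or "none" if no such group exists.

A matching saturating every team exists, for instance Ravi→R8, Finn→R3, Sam→R9, Blake→R4, Toni→R7, Omar→R2, Gabe→R6.
By Hall's marriage theorem, this means |N(S)| ≥ |S| for every subset S, so no violating subset exists.

none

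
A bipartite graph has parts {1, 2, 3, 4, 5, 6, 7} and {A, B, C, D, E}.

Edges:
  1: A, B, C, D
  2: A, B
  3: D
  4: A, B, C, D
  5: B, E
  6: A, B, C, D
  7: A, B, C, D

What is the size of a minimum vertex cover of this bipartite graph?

5

{5, A, B, C, D} is a vertex cover of size 5: every edge has an endpoint in this set.
No smaller cover exists because 1–C, 2–A, 3–D, 4–B, 5–E is a matching of size 5, and a cover must include an endpoint of each of these disjoint edges (König's theorem).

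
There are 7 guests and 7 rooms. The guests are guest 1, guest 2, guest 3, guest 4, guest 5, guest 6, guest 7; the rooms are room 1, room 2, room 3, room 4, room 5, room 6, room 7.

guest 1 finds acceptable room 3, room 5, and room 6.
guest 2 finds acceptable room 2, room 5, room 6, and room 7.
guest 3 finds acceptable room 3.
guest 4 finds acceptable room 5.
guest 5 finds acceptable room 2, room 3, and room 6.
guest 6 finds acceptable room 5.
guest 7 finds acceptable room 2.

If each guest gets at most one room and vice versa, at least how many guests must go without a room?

For example, pair guest 1-room 6, guest 2-room 7, guest 3-room 3, guest 4-room 5, guest 5-room 2.
The set {guest 1, guest 3, guest 4, guest 5, guest 6, guest 7} has only 4 neighbours ({room 2, room 3, room 5, room 6}), so by Hall's theorem at most 5 of the 7 guests can be matched.
That matches 5 of the 7, leaving 2 unmatched; no matching can do better.

2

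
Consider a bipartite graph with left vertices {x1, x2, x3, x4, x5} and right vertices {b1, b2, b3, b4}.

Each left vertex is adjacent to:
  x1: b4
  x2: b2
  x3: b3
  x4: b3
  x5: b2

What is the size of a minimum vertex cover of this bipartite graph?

3

{x1, b2, b3} is a vertex cover of size 3: every edge has an endpoint in this set.
No smaller cover exists because x1–b4, x2–b2, x3–b3 is a matching of size 3, and a cover must include an endpoint of each of these disjoint edges (König's theorem).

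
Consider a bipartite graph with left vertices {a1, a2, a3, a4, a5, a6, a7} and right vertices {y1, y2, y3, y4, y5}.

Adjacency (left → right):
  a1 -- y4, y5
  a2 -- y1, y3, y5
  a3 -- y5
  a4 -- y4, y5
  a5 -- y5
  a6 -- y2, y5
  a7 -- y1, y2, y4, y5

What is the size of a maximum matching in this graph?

One maximum matching: a1–y4, a2–y3, a3–y5, a6–y2, a7–y1.
The set {a1, a3, a4, a5} has only 2 neighbours ({y4, y5}), so by Hall's theorem at most 5 of the 7 left vertices can be matched.

5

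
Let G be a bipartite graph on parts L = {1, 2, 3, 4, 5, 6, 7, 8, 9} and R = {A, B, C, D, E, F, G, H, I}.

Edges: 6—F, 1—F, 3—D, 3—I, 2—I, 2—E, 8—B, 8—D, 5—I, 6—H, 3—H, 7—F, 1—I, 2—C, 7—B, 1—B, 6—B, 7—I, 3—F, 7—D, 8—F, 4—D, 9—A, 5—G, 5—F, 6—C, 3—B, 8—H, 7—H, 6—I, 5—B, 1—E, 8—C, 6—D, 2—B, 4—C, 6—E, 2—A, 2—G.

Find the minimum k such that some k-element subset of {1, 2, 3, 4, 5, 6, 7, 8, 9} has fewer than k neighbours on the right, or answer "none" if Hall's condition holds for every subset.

A matching saturating every left vertex exists, for instance 1→I, 2→G, 3→D, 4→C, 5→B, 6→E, 7→H, 8→F, 9→A.
By Hall's marriage theorem, this means |N(S)| ≥ |S| for every subset S, so no violating subset exists.

none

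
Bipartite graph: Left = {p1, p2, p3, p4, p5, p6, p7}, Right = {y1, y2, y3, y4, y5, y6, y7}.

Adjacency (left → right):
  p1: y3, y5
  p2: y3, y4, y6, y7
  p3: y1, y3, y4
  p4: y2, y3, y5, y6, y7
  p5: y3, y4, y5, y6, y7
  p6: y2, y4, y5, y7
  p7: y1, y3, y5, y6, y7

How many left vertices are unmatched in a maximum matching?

For example, pair p1–y5, p2–y4, p3–y1, p4–y3, p5–y7, p6–y2, p7–y6.
All 7 left vertices are matched, so no larger matching exists.
That matches 7 of the 7, leaving 0 unmatched; no matching can do better.

0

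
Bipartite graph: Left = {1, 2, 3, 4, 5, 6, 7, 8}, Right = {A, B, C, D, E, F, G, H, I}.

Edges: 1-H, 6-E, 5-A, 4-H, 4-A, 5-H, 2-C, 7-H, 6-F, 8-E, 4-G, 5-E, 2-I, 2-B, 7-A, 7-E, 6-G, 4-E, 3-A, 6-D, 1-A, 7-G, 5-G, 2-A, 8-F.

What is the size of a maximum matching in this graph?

7

One maximum matching: 1→H, 2→I, 3→A, 4→G, 5→E, 6→D, 8→F.
The set {1, 3, 4, 5, 7} has only 4 neighbours ({A, E, G, H}), so by Hall's theorem at most 7 of the 8 left vertices can be matched.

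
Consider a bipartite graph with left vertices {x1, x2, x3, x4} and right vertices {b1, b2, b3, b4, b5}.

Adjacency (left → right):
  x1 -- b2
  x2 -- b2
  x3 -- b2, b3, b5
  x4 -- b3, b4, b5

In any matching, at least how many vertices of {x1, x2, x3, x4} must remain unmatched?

One maximum matching: x1→b2, x3→b5, x4→b3.
The set {x1, x2} has only 1 neighbour ({b2}), so by Hall's theorem at most 3 of the 4 left vertices can be matched.
That matches 3 of the 4, leaving 1 unmatched; no matching can do better.

1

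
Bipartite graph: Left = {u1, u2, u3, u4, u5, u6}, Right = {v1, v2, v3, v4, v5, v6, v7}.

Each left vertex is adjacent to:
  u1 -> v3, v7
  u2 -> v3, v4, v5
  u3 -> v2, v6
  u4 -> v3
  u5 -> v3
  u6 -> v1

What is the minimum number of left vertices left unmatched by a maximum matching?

1

One maximum matching: u1–v7, u2–v4, u3–v2, u4–v3, u6–v1.
The set {u4, u5} has only 1 neighbour ({v3}), so by Hall's theorem at most 5 of the 6 left vertices can be matched.
That matches 5 of the 6, leaving 1 unmatched; no matching can do better.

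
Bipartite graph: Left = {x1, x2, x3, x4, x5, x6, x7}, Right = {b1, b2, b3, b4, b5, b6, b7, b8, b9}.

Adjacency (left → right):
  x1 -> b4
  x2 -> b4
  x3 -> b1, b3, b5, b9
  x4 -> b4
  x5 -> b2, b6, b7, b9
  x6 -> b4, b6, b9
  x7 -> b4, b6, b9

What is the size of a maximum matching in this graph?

5

One maximum matching: x1-b4, x3-b3, x5-b7, x6-b9, x7-b6.
The set {x1, x2, x4} has only 1 neighbour ({b4}), so by Hall's theorem at most 5 of the 7 left vertices can be matched.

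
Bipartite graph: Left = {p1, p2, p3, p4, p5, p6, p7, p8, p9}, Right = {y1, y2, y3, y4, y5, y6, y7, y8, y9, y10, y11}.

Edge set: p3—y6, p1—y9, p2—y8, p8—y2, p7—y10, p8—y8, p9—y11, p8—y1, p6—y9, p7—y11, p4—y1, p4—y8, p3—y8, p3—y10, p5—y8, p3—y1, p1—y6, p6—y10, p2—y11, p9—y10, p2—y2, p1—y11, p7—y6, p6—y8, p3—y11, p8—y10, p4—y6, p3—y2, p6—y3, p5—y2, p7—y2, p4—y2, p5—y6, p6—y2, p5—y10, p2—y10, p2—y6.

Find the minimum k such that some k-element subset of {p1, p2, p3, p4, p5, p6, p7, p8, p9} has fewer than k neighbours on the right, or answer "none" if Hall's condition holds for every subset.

7

Take S = {p2, p3, p4, p5, p7, p8, p9}. Its neighbourhood is {y1, y2, y6, y8, y10, y11}, so |N(S)| = 6 < |S| = 7.
Every subset of size less than 7 has at least as many neighbours as members, so 7 is the minimum.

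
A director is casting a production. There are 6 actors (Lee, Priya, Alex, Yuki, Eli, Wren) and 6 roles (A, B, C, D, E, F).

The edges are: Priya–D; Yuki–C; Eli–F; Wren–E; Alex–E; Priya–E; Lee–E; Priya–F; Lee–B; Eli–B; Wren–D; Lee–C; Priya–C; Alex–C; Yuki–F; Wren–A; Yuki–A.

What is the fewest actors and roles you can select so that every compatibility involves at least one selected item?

6

A maximum matching has 6 edges (e.g. Lee–B, Priya–D, Alex–C, Yuki–A, Eli–F, Wren–E).
By König's theorem the minimum vertex cover has the same size. One such cover is {Lee, Priya, Alex, Yuki, Eli, Wren}.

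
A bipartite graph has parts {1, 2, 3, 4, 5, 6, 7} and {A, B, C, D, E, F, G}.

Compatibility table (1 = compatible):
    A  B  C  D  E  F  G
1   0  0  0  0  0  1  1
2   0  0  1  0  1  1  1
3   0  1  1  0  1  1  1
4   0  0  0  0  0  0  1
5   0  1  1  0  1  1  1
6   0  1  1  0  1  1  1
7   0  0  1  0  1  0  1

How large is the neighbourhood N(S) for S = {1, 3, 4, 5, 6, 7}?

5

The union of neighbours of {1, 3, 4, 5, 6, 7} is {B, C, E, F, G}, which has 5 elements.
Since |N(S)| = 5 < |S| = 6, Hall's condition fails for this subset.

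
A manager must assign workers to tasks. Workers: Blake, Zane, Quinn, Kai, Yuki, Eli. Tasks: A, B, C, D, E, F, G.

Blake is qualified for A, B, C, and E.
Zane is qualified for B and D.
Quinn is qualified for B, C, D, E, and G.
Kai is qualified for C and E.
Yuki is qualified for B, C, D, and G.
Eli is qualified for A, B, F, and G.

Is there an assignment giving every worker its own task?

A valid assignment of size 6: Blake–A, Zane–D, Quinn–E, Kai–C, Yuki–G, Eli–B.
Every worker is matched, so this matching saturates all of them.

Yes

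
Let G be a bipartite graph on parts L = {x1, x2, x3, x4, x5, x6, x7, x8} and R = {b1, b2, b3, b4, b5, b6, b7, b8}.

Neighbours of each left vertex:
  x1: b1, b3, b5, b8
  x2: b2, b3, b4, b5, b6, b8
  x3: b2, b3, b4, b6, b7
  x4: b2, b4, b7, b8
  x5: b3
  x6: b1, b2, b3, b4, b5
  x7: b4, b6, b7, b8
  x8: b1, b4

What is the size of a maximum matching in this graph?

A valid assignment of size 8: x1→b1, x2→b5, x3→b7, x4→b8, x5→b3, x6→b2, x7→b6, x8→b4.
This saturates every left vertex, so 8 is the maximum.

8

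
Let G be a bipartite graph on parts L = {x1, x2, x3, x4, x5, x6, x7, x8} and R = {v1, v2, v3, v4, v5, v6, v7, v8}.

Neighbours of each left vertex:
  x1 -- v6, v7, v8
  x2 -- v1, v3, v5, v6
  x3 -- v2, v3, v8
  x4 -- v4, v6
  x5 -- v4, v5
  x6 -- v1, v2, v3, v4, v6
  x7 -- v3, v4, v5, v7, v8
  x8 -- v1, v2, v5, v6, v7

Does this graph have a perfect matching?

Yes

One maximum matching: x1→v7, x2→v1, x3→v8, x4→v6, x5→v4, x6→v3, x7→v5, x8→v2.
Every left vertex is matched, so this is a perfect matching.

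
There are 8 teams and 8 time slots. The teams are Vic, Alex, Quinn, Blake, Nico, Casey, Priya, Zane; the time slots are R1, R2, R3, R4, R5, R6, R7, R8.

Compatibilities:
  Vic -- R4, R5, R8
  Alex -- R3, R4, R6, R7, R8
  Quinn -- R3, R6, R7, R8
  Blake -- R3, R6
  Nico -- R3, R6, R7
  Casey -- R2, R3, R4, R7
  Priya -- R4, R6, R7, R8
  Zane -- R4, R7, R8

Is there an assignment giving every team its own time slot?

No

The set {Alex, Quinn, Blake, Nico, Priya, Zane} has only 5 neighbours ({R3, R4, R6, R7, R8}), so by Hall's theorem at most 7 of the 8 teams can be matched.
Hence no matching covers every team.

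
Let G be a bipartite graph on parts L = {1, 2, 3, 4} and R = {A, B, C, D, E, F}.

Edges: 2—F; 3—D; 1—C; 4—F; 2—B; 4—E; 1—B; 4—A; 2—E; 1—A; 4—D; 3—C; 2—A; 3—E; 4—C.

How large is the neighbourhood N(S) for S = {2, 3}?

6

The union of neighbours of {2, 3} is {A, B, C, D, E, F}, which has 6 elements.
Since |N(S)| = 6 ≥ |S| = 2, Hall's condition holds for this subset.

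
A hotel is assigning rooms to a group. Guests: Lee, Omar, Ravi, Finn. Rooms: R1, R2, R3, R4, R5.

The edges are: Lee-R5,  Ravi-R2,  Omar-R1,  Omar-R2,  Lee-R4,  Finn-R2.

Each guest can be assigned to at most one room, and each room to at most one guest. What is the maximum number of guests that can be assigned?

3

One maximum matching: Lee–R4, Omar–R1, Ravi–R2.
The set {Ravi, Finn} has only 1 neighbour ({R2}), so by Hall's theorem at most 3 of the 4 guests can be matched.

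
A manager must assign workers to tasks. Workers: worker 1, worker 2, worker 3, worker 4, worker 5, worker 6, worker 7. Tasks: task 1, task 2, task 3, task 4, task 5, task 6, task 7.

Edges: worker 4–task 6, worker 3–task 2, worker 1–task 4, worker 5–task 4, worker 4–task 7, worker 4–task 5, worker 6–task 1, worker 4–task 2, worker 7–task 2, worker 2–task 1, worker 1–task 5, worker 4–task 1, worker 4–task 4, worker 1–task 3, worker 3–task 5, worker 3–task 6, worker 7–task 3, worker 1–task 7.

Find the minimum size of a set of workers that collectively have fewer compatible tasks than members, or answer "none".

Take S = {worker 2, worker 6}. Its neighbourhood is {task 1}, so |N(S)| = 1 < |S| = 2.
No single vertex violates Hall's condition since each has at least one neighbour, so 2 is the minimum.

2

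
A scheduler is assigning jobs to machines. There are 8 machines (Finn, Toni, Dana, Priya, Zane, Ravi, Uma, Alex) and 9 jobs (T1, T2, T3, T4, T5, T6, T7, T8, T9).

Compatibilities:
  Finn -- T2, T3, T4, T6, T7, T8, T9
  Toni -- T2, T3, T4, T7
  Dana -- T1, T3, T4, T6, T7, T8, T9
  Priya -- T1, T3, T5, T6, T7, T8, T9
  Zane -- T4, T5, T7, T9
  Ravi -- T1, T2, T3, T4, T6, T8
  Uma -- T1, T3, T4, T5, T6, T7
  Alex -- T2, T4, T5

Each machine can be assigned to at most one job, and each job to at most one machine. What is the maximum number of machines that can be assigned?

For example, pair Finn–T8, Toni–T2, Dana–T3, Priya–T7, Zane–T9, Ravi–T6, Uma–T4, Alex–T5.
This saturates every machine, so 8 is the maximum.

8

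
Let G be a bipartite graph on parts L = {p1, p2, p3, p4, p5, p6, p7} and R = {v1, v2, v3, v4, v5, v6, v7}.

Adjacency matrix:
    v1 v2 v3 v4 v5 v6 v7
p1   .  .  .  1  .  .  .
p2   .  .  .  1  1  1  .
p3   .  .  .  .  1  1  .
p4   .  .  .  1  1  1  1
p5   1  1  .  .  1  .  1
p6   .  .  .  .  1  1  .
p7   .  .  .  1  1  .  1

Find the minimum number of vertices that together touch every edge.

The 5 edges p1–v4, p2–v5, p3–v6, p4–v7, p5–v2 form a matching, so any vertex cover needs at least 5 vertices (one per matched edge).
Conversely {p5, v4, v5, v6, v7} meets every edge and has exactly 5 vertices, so 5 is optimal.

5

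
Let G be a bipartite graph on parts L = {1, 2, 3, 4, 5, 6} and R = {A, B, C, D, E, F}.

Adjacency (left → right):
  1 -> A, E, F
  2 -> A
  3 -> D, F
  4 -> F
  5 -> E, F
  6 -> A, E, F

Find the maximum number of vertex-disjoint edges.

One maximum matching: 1→E, 2→A, 3→D, 4→F.
The set {1, 2, 4, 5, 6} has only 3 neighbours ({A, E, F}), so by Hall's theorem at most 4 of the 6 left vertices can be matched.

4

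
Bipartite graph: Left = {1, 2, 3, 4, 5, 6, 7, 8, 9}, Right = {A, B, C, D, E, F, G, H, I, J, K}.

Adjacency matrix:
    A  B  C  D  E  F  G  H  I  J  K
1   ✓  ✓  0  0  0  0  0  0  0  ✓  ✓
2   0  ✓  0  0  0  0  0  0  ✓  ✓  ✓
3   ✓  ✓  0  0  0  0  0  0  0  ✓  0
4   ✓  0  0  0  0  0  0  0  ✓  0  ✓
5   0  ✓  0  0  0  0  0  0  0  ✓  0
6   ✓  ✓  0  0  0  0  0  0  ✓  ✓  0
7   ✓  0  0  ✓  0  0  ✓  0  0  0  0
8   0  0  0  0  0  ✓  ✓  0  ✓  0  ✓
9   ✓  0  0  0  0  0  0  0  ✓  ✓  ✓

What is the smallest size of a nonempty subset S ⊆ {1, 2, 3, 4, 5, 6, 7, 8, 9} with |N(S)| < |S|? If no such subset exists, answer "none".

6

Take S = {1, 2, 3, 4, 5, 6}. Its neighbourhood is {A, B, I, J, K}, so |N(S)| = 5 < |S| = 6.
Every subset of size less than 6 has at least as many neighbours as members, so 6 is the minimum.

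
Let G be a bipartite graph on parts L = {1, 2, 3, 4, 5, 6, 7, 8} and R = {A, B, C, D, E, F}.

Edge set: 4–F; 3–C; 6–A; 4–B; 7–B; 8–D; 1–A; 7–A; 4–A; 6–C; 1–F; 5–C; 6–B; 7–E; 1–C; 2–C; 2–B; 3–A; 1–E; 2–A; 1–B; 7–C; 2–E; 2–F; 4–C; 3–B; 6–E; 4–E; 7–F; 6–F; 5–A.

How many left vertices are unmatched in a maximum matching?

A valid assignment of size 6: 1-A, 2-F, 3-B, 4-E, 5-C, 8-D.
The set {1, 2, 3, 4, 5, 6, 7} has only 5 neighbours ({A, B, C, E, F}), so by Hall's theorem at most 6 of the 8 left vertices can be matched.
That matches 6 of the 8, leaving 2 unmatched; no matching can do better.

2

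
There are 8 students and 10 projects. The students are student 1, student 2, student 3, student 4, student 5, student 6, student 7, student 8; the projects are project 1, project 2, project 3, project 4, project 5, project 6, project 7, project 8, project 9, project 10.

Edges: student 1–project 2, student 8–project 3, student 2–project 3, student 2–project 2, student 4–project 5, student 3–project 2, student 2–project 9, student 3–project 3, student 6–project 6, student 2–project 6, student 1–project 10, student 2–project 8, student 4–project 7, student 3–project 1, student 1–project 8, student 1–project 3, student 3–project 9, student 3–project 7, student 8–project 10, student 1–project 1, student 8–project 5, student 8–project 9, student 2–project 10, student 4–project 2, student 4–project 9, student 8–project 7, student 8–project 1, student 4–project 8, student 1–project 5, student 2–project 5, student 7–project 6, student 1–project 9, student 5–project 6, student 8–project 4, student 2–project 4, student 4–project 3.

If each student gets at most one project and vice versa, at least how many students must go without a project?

For example, pair student 1-project 2, student 2-project 10, student 3-project 7, student 4-project 3, student 5-project 6, student 8-project 9.
The set {student 5, student 6, student 7} has only 1 neighbour ({project 6}), so by Hall's theorem at most 6 of the 8 students can be matched.
That matches 6 of the 8, leaving 2 unmatched; no matching can do better.

2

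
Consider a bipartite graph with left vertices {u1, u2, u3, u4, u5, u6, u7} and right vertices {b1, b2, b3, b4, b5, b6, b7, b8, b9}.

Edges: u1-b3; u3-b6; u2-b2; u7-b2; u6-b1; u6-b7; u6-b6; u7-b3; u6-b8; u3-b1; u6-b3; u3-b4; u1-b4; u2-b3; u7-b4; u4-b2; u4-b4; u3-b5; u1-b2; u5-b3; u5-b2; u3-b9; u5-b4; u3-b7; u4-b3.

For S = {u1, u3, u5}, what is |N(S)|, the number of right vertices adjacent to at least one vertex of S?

The union of neighbours of {u1, u3, u5} is {b1, b2, b3, b4, b5, b6, b7, b9}, which has 8 elements.
Since |N(S)| = 8 ≥ |S| = 3, Hall's condition holds for this subset.

8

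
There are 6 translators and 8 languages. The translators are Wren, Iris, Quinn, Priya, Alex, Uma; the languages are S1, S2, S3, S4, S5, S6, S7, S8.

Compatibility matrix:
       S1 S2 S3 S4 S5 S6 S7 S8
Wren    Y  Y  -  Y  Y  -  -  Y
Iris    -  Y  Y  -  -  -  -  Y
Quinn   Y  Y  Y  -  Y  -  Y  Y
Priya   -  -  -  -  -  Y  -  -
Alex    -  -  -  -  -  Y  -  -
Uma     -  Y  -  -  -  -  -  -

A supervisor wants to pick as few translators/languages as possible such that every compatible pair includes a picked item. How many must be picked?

5

A maximum matching has 5 edges (e.g. Wren–S4, Iris–S8, Quinn–S7, Priya–S6, Uma–S2).
By König's theorem the minimum vertex cover has the same size. One such cover is {Wren, Iris, Quinn, Uma, S6}.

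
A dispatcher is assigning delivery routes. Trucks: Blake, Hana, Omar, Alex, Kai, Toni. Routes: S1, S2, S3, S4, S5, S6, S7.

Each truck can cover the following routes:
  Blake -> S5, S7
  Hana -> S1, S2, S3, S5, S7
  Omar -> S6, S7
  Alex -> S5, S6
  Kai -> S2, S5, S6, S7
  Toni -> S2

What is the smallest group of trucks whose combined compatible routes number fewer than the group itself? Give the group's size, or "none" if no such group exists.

5

Take S = {Blake, Omar, Alex, Kai, Toni}. Its neighbourhood is {S2, S5, S6, S7}, so |N(S)| = 4 < |S| = 5.
Every subset of size less than 5 has at least as many neighbours as members, so 5 is the minimum.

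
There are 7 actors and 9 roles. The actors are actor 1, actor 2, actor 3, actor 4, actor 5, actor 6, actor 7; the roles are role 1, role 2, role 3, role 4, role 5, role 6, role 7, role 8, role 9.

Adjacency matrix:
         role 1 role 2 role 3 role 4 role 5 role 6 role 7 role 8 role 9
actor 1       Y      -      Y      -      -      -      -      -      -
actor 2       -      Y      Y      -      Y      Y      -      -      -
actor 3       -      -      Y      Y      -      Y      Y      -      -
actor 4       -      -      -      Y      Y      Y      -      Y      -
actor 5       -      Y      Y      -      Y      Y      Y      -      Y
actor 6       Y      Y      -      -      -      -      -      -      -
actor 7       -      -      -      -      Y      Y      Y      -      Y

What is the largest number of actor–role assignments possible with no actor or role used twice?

7

A valid assignment of size 7: actor 1–role 1, actor 2–role 5, actor 3–role 3, actor 4–role 8, actor 5–role 9, actor 6–role 2, actor 7–role 7.
This saturates every actor, so 7 is the maximum.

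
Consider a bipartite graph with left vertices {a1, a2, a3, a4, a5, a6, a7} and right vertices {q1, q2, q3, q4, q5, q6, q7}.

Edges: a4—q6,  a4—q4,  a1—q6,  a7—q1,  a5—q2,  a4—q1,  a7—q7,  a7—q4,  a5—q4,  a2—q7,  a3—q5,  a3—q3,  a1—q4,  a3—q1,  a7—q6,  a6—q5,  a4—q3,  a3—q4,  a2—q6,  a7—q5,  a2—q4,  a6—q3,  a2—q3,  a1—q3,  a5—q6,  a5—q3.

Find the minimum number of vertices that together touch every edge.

A maximum matching has 7 edges (e.g. a1–q3, a2–q7, a3–q1, a4–q4, a5–q2, a6–q5, a7–q6).
By König's theorem the minimum vertex cover has the same size. One such cover is {a1, a2, a3, a4, a5, a6, a7}.

7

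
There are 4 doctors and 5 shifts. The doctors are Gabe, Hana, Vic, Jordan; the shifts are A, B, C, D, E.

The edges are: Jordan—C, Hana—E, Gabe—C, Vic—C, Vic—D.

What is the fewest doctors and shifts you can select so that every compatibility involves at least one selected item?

{Hana, Vic, C} is a vertex cover of size 3: every edge has an endpoint in this set.
No smaller cover exists because Gabe–C, Hana–E, Vic–D is a matching of size 3, and a cover must include an endpoint of each of these disjoint edges (König's theorem).

3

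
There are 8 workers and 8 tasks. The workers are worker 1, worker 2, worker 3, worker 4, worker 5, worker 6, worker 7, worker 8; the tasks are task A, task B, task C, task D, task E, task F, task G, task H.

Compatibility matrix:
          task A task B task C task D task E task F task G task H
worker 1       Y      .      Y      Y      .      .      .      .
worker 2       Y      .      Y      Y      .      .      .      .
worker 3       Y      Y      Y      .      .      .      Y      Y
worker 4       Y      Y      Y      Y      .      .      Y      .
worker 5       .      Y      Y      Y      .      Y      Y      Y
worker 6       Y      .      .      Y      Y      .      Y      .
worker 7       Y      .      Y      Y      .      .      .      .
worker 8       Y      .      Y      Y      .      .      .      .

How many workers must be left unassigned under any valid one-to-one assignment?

1

One maximum matching: worker 1-task A, worker 2-task C, worker 3-task H, worker 4-task G, worker 5-task F, worker 6-task E, worker 7-task D.
The set {worker 1, worker 2, worker 7, worker 8} has only 3 neighbours ({task A, task C, task D}), so by Hall's theorem at most 7 of the 8 workers can be matched.
That matches 7 of the 8, leaving 1 unmatched; no matching can do better.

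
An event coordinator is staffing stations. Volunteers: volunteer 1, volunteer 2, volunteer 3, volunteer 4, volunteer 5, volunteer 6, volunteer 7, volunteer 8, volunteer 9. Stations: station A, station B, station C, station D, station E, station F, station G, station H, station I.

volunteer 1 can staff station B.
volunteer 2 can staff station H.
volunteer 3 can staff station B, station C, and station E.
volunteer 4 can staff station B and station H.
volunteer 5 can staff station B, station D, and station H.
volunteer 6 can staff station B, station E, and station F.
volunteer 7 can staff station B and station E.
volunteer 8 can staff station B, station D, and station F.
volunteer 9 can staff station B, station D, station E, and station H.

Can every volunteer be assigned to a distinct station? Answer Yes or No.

The set {volunteer 1, volunteer 2, volunteer 4, volunteer 5, volunteer 6, volunteer 7, volunteer 8, volunteer 9} has only 5 neighbours ({station B, station D, station E, station F, station H}), so by Hall's theorem at most 6 of the 9 volunteers can be matched.
Hence no matching covers every volunteer.

No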